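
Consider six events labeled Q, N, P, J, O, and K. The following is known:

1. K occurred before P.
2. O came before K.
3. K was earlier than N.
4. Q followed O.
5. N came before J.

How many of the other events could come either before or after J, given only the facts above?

Forced before J: K, N, and O.
That leaves P and Q with no forced order relative to J — 2.

2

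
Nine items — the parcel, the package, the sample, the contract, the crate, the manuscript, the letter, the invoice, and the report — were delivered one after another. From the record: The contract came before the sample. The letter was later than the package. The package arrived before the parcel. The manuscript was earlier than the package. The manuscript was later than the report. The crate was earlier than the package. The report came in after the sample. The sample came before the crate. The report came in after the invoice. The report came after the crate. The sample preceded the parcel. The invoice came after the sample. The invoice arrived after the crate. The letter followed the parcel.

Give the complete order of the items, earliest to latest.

the contract, the sample, the crate, the invoice, the report, the manuscript, the package, the parcel, the letter

The constraints fix every adjacent pair, so only one ordering works:
the contract → the sample → the crate → the invoice → the report → the manuscript → the package → the parcel → the letter.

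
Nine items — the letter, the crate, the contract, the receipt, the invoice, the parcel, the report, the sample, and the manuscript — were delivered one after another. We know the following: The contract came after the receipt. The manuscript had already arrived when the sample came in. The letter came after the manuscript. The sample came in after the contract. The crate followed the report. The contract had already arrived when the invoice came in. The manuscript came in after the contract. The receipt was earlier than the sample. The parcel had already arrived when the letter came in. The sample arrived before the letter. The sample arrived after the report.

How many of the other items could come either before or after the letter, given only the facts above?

2

Forced before the letter: the contract, the manuscript, the parcel, the receipt, the report, and the sample.
That leaves the crate and the invoice with no forced order relative to the letter — 2.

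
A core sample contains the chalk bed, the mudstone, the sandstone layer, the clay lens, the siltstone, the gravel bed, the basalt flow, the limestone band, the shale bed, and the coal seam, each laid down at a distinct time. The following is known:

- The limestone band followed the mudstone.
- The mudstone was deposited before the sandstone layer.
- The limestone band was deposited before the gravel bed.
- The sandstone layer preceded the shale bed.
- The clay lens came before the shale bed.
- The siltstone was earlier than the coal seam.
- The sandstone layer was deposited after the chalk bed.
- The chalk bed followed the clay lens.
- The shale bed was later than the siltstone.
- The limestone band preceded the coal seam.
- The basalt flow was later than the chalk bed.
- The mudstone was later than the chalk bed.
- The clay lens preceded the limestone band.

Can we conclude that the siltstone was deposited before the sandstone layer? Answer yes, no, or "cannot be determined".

cannot be determined

No chain of stated constraints runs from the siltstone to the sandstone layer, and none runs from the sandstone layer to the siltstone either.
So the relative order of the siltstone and the sandstone layer is not fixed by the given facts.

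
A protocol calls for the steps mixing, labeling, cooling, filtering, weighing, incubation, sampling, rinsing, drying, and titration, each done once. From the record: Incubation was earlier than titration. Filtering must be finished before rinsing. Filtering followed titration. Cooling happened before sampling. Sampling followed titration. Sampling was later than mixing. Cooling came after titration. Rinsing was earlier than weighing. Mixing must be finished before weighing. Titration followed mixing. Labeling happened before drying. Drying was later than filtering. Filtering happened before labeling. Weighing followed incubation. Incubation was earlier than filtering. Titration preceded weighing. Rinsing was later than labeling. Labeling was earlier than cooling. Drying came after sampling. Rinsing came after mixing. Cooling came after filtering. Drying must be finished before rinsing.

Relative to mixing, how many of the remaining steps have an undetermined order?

Forced after mixing: cooling, drying, filtering, labeling, rinsing, sampling, titration, and weighing.
That leaves incubation with no forced order relative to mixing — 1.

1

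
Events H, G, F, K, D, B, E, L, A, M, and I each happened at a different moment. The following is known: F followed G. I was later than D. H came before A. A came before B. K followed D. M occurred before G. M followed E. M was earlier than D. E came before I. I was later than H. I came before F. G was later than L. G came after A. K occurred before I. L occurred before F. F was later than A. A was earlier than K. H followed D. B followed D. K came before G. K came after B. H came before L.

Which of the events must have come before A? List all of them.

D, E, H, M

Directly stated before A: H.
D reaches A via D → H → A.
E reaches A via E → M → D → H → A.
M reaches A via M → D → H → A.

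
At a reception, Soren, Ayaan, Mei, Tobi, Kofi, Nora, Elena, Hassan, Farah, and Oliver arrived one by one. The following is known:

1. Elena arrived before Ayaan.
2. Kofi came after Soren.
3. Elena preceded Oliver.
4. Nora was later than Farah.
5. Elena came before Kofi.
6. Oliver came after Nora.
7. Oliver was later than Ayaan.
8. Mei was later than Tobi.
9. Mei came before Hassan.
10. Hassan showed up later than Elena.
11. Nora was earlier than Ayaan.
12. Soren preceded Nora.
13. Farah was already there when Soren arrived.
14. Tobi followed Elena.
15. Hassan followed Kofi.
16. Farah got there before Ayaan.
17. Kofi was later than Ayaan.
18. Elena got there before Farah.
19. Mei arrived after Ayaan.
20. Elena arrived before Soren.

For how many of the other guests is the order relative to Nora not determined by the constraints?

Forced before Nora: Elena, Farah, and Soren; forced after Nora: Ayaan, Hassan, Kofi, Mei, and Oliver.
That leaves Tobi with no forced order relative to Nora — 1.

1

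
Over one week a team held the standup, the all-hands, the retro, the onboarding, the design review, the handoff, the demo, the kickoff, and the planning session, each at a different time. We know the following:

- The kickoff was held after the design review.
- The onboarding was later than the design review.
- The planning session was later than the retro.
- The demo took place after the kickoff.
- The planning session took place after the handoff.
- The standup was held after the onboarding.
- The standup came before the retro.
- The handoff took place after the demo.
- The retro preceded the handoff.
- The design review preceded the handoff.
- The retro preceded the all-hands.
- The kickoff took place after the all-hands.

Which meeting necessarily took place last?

Every other meeting has a chain of constraints placing it before the planning session, so the planning session is last.

the planning session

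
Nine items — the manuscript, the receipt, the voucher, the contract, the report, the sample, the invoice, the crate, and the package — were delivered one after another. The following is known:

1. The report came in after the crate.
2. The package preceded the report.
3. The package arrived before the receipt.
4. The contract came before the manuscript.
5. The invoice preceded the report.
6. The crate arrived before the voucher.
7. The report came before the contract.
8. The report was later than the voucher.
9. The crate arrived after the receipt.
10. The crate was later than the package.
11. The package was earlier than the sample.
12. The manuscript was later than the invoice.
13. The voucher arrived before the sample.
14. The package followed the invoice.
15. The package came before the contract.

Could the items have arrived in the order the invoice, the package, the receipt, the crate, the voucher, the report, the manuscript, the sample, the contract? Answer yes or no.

no

The constraints require the contract before the manuscript, but in the proposed sequence the manuscript appears ahead of the contract. That one violation is enough.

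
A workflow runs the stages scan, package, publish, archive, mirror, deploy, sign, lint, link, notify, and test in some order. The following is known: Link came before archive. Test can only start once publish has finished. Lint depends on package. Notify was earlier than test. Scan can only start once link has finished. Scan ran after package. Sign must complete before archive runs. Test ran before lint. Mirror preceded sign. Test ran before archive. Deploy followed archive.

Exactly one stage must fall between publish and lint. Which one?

Tracing the constraints gives publish → test → lint, so test sits after publish and before lint.
No other stage is forced both after publish and before lint.

test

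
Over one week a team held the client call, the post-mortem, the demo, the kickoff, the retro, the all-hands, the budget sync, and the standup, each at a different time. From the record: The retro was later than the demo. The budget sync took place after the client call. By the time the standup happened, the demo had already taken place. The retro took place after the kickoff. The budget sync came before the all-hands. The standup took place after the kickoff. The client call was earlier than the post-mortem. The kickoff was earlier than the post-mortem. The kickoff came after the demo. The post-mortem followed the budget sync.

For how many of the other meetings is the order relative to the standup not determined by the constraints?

5

Forced before the standup: the demo and the kickoff.
That leaves the all-hands, the budget sync, the client call, the post-mortem, and the retro with no forced order relative to the standup — 5.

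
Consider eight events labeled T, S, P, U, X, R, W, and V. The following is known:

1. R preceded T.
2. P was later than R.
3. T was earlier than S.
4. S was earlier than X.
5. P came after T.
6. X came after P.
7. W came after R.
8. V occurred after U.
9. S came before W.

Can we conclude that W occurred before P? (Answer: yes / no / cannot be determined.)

No chain of stated constraints runs from W to P, and none runs from P to W either.
So the relative order of W and P is not fixed by the given facts.

cannot be determined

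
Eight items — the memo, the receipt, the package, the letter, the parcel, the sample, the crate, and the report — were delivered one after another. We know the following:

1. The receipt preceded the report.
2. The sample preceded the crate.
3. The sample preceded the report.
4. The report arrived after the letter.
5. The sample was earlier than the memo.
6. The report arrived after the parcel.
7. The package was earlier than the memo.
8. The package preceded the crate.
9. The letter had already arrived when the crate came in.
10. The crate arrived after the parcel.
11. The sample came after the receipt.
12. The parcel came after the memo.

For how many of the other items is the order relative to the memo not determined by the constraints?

1

Forced before the memo: the package, the receipt, and the sample; forced after the memo: the crate, the parcel, and the report.
That leaves the letter with no forced order relative to the memo — 1.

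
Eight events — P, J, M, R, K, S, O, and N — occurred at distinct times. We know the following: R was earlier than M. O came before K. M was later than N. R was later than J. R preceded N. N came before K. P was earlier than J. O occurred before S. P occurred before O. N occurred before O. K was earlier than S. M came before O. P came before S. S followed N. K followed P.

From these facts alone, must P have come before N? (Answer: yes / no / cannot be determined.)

Chain the constraints: P → J → R → N. Each link is directly stated, so P comes before N.

yes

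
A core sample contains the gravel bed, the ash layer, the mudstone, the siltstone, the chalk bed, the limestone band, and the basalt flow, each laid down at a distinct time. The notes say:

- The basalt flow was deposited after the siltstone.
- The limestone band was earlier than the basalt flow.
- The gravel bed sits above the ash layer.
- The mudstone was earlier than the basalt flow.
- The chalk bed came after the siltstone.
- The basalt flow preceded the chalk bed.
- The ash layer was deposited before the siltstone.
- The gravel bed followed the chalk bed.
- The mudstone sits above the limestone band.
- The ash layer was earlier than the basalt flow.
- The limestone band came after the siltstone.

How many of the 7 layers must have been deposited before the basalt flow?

4

Directly stated before the basalt flow: the ash layer, the limestone band, the mudstone, and the siltstone.
No chain forces the gravel bed (or any of the others) ahead of the basalt flow.
That's the ash layer, the limestone band, the mudstone, and the siltstone — 4 in all.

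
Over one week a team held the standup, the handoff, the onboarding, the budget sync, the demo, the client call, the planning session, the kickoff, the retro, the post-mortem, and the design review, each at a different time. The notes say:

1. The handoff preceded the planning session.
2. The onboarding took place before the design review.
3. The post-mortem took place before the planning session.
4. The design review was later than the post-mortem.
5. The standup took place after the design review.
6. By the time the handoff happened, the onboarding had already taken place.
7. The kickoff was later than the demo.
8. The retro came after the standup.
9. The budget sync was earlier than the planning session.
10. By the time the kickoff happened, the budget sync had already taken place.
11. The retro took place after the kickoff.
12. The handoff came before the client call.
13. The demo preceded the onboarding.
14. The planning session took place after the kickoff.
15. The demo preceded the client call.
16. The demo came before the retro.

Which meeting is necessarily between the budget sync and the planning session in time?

the kickoff

Tracing the constraints gives the budget sync → the kickoff → the planning session, so the kickoff sits after the budget sync and before the planning session.
No other meeting is forced both after the budget sync and before the planning session.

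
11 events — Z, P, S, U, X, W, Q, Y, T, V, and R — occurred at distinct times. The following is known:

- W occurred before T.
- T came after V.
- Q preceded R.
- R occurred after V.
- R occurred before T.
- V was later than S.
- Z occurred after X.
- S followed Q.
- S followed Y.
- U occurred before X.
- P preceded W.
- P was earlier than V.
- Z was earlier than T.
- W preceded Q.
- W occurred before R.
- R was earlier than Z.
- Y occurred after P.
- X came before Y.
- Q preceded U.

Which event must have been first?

P has a chain of constraints placing it before every other event, so P must be first.

P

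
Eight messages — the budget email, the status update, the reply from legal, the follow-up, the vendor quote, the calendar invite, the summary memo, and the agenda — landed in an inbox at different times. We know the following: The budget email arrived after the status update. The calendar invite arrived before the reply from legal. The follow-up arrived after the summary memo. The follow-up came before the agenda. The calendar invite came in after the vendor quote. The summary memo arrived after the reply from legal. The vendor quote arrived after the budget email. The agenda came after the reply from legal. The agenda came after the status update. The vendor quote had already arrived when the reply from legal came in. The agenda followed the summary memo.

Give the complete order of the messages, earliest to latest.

The constraints fix every adjacent pair, so only one ordering works:
the status update → the budget email → the vendor quote → the calendar invite → the reply from legal → the summary memo → the follow-up → the agenda.

the status update, the budget email, the vendor quote, the calendar invite, the reply from legal, the summary memo, the follow-up, the agenda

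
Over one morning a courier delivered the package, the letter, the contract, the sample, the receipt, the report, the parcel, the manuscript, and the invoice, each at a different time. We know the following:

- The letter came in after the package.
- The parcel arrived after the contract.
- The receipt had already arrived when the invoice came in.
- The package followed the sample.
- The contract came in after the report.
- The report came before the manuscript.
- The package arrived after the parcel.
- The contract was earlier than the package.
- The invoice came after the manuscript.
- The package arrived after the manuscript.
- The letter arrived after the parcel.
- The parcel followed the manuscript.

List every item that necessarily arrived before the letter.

the contract, the manuscript, the package, the parcel, the report, the sample

Directly stated before the letter: the package and the parcel.
The contract reaches the letter via the contract → the parcel → the letter.
The manuscript reaches the letter via the manuscript → the package → the letter.
The report reaches the letter via the report → the contract → the parcel → the letter.
Likewise the sample reaches the letter by chaining the stated constraints.
No chain forces the receipt (or any of the others) ahead of the letter.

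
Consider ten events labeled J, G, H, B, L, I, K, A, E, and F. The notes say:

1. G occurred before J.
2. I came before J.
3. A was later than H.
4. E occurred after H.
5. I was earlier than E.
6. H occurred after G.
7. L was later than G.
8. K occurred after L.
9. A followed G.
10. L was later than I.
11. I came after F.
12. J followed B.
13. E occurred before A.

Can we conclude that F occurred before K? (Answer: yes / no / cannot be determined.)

Chain the constraints: F → I → L → K. Each link is directly stated, so F comes before K.

yes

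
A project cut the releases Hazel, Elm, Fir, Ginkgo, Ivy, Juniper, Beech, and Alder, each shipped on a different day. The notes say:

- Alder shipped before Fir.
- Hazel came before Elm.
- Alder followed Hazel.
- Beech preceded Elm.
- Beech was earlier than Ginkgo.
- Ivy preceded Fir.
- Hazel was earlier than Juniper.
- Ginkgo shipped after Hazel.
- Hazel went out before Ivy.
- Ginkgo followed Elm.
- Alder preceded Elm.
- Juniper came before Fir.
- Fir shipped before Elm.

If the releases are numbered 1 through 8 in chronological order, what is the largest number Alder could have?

5

Alder must come before Elm, Fir, and Ginkgo — 3 releases forced after it.
Everything else can be placed before Alder in some valid order, so Alder can sit as late as position 8 − 3 = 5.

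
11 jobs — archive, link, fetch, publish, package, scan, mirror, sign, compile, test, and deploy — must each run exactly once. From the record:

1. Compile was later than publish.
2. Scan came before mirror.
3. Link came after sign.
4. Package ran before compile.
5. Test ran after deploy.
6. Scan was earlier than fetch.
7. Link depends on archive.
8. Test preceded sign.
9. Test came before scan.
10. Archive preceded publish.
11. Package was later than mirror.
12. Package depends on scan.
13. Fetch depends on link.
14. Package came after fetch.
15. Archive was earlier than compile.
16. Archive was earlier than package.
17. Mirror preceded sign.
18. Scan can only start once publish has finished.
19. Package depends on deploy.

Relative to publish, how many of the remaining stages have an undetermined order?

Forced before publish: archive; forced after publish: compile, fetch, link, mirror, package, scan, and sign.
That leaves deploy and test with no forced order relative to publish — 2.

2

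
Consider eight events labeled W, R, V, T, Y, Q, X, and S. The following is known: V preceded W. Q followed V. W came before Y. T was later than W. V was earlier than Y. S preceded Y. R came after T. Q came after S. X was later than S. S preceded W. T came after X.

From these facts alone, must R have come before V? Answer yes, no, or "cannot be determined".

no

Tracing the constraints gives V → W → T → R, so V must come before R.
That means R cannot be before V.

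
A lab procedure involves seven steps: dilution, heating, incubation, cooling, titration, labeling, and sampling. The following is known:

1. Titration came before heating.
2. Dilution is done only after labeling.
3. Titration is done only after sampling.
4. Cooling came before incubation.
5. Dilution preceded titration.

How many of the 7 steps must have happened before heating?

Directly stated before heating: titration.
Dilution reaches heating via dilution → titration → heating.
Labeling reaches heating via labeling → dilution → titration → heating.
Sampling reaches heating via sampling → titration → heating.
That's dilution, labeling, sampling, and titration — 4 in all.

4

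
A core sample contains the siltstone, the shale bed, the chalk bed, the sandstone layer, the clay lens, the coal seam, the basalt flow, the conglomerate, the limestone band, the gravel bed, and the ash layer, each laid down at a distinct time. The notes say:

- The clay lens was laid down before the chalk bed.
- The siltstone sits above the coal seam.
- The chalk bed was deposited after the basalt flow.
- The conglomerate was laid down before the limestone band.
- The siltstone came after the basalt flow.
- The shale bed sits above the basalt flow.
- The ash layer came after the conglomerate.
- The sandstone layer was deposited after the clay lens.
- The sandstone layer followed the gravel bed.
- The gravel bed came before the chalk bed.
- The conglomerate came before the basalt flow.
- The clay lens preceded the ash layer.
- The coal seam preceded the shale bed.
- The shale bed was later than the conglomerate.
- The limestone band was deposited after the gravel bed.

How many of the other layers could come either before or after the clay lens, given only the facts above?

7

Forced after the clay lens: the ash layer, the chalk bed, and the sandstone layer.
That leaves the basalt flow, the coal seam, the conglomerate, the gravel bed, the limestone band, the shale bed, and the siltstone with no forced order relative to the clay lens — 7.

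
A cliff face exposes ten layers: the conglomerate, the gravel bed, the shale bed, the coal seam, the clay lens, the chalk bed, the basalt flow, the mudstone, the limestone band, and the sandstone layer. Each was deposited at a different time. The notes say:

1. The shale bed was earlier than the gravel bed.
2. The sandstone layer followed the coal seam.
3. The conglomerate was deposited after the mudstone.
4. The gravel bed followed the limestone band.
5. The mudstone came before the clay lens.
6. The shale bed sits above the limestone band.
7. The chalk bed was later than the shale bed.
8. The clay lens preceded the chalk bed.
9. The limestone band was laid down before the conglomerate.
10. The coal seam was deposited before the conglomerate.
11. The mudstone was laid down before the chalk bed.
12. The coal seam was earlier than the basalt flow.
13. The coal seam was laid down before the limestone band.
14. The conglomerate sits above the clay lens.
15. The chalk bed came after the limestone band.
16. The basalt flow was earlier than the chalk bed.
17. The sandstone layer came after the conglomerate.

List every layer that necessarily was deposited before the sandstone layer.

the clay lens, the coal seam, the conglomerate, the limestone band, the mudstone

Directly stated before the sandstone layer: the coal seam and the conglomerate.
The clay lens reaches the sandstone layer via the clay lens → the conglomerate → the sandstone layer.
The limestone band reaches the sandstone layer via the limestone band → the conglomerate → the sandstone layer.
The mudstone reaches the sandstone layer via the mudstone → the conglomerate → the sandstone layer.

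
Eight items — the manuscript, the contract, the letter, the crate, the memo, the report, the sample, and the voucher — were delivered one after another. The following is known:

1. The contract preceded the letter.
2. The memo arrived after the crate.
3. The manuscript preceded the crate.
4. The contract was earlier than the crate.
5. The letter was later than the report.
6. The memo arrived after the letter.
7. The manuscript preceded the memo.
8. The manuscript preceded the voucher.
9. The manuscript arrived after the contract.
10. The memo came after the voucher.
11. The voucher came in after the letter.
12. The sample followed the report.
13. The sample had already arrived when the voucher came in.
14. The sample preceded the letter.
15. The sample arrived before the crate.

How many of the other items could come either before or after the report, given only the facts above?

Forced after the report: the crate, the letter, the memo, the sample, and the voucher.
That leaves the contract and the manuscript with no forced order relative to the report — 2.

2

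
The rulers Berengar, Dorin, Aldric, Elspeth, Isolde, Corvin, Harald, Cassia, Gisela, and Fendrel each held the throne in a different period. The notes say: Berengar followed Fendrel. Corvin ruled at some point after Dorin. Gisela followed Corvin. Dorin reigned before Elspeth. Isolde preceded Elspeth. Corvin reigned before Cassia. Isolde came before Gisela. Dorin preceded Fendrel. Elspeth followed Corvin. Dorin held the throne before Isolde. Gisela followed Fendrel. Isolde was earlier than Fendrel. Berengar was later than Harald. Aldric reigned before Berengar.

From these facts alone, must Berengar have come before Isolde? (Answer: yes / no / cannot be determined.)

Tracing the constraints gives Isolde → Fendrel → Berengar, so Isolde must come before Berengar.
That means Berengar cannot be before Isolde.

no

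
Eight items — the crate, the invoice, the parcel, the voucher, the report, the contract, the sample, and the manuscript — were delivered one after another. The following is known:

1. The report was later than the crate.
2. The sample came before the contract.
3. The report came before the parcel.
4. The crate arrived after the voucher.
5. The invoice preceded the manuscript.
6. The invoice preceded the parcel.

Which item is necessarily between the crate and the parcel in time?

Tracing the constraints gives the crate → the report → the parcel, so the report sits after the crate and before the parcel.
No other item is forced both after the crate and before the parcel.

the report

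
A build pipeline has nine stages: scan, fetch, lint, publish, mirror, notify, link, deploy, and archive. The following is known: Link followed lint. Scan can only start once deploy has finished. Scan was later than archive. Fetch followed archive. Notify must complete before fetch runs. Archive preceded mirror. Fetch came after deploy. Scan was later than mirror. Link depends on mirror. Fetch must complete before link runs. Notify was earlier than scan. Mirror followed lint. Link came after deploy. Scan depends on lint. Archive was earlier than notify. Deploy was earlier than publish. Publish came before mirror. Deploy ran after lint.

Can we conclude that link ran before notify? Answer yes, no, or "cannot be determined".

no

Tracing the constraints gives notify → fetch → link, so notify must come before link.
That means link cannot be before notify.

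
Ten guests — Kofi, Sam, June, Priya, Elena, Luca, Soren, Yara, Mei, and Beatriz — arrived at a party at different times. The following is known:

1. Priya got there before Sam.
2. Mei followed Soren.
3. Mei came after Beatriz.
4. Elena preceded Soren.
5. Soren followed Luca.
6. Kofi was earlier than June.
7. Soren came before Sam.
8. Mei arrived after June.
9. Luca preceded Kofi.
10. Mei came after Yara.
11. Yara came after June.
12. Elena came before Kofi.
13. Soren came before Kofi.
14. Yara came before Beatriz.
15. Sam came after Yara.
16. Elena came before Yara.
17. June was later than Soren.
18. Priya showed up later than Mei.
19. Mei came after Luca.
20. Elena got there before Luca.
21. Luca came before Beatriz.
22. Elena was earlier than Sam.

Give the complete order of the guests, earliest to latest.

The constraints fix every adjacent pair, so only one ordering works:
Elena → Luca → Soren → Kofi → June → Yara → Beatriz → Mei → Priya → Sam.

Elena, Luca, Soren, Kofi, June, Yara, Beatriz, Mei, Priya, Sam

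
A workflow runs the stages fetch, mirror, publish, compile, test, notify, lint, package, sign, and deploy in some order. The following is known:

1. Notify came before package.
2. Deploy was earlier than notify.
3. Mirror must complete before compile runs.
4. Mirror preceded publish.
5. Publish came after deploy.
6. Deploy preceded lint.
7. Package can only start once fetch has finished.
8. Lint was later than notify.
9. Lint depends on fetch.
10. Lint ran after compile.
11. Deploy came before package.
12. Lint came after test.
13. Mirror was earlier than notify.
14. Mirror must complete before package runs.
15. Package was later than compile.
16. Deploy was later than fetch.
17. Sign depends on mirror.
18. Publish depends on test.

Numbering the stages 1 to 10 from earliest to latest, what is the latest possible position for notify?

Notify must come before lint and package — 2 stages forced after it.
Everything else can be placed before notify in some valid order, so notify can sit as late as position 10 − 2 = 8.

8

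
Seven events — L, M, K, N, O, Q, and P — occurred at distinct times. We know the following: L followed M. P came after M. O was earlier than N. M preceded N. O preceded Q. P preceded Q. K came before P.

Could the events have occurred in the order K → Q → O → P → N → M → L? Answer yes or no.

no

The constraints require O before Q, but in the proposed sequence Q appears ahead of O. That one violation is enough.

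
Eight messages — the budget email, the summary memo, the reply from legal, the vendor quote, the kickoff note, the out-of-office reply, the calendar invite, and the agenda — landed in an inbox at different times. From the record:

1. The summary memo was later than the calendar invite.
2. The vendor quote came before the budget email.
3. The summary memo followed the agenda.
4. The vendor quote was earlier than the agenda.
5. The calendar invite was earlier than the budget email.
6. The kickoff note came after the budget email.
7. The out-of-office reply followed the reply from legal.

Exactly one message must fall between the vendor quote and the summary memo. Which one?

Tracing the constraints gives the vendor quote → the agenda → the summary memo, so the agenda sits after the vendor quote and before the summary memo.
No other message is forced both after the vendor quote and before the summary memo.

the agenda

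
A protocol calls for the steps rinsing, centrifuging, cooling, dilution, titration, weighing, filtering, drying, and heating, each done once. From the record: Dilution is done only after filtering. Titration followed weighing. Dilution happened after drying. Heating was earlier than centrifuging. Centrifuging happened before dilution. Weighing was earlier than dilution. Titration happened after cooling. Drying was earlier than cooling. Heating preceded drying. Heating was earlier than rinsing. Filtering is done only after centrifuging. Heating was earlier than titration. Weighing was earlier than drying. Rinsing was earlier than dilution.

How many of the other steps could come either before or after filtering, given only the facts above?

Forced before filtering: centrifuging and heating; forced after filtering: dilution.
That leaves cooling, drying, rinsing, titration, and weighing with no forced order relative to filtering — 5.

5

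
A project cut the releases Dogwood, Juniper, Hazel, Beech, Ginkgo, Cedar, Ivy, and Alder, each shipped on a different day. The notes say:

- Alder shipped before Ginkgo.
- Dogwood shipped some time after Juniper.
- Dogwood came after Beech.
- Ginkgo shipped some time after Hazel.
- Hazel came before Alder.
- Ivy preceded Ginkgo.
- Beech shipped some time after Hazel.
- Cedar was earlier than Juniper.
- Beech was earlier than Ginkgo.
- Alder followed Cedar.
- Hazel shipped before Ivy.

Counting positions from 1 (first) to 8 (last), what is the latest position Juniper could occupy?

Juniper must come before Dogwood — 1 release forced after it.
Everything else can be placed before Juniper in some valid order, so Juniper can sit as late as position 8 − 1 = 7.

7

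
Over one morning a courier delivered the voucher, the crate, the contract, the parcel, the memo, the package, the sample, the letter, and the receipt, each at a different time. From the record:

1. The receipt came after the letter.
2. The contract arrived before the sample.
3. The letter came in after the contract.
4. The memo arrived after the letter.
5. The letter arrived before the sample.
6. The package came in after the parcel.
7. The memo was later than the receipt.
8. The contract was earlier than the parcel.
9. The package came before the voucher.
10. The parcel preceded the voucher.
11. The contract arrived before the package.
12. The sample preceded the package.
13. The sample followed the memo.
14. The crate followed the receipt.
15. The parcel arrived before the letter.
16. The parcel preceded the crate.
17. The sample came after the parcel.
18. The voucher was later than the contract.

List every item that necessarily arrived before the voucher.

the contract, the letter, the memo, the package, the parcel, the receipt, the sample

Directly stated before the voucher: the contract, the package, and the parcel.
The letter reaches the voucher via the letter → the sample → the package → the voucher.
The memo reaches the voucher via the memo → the sample → the package → the voucher.
The receipt reaches the voucher via the receipt → the memo → the sample → the package → the voucher.
Likewise the sample reaches the voucher by chaining the stated constraints.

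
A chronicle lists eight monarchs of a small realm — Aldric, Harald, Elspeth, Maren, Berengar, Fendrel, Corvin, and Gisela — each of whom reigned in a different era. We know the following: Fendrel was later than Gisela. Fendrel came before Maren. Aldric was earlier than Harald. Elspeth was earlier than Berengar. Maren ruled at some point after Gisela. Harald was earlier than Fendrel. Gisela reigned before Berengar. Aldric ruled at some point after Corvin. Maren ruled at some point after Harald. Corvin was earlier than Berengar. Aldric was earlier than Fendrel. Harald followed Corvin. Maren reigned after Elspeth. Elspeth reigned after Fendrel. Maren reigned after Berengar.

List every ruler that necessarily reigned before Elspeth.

Aldric, Corvin, Fendrel, Gisela, Harald

Directly stated before Elspeth: Fendrel.
Aldric reaches Elspeth via Aldric → Fendrel → Elspeth.
Corvin reaches Elspeth via Corvin → Aldric → Fendrel → Elspeth.
Gisela reaches Elspeth via Gisela → Fendrel → Elspeth.
Likewise Harald reaches Elspeth by chaining the stated constraints.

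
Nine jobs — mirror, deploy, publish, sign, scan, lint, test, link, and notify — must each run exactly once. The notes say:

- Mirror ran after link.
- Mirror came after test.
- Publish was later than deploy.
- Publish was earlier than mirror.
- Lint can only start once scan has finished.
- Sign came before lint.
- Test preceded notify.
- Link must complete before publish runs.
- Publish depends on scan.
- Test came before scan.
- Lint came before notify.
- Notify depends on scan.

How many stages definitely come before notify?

Directly stated before notify: lint, scan, and test.
Sign reaches notify via sign → lint → notify.
No chain forces mirror (or any of the others) ahead of notify.
That's lint, scan, sign, and test — 4 in all.

4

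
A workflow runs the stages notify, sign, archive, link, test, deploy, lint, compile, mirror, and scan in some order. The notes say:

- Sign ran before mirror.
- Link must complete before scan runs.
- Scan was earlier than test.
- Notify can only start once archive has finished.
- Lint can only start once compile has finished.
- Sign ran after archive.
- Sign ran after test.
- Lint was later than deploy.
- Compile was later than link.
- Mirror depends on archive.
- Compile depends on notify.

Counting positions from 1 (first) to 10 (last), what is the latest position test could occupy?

8

Test must come before mirror and sign — 2 stages forced after it.
Everything else can be placed before test in some valid order, so test can sit as late as position 10 − 2 = 8.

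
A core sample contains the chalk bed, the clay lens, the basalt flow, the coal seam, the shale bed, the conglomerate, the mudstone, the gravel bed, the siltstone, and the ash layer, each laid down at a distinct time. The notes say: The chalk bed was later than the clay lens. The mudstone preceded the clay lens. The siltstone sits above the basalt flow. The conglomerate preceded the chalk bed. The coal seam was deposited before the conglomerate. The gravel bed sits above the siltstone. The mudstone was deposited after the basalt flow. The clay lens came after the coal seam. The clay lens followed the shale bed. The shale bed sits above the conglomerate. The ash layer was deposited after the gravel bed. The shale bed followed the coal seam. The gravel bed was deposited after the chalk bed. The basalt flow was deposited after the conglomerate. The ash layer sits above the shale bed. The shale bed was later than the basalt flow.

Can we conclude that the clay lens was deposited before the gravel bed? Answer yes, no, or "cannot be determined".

Chain the constraints: the clay lens → the chalk bed → the gravel bed. Each link is directly stated, so the clay lens comes before the gravel bed.

yes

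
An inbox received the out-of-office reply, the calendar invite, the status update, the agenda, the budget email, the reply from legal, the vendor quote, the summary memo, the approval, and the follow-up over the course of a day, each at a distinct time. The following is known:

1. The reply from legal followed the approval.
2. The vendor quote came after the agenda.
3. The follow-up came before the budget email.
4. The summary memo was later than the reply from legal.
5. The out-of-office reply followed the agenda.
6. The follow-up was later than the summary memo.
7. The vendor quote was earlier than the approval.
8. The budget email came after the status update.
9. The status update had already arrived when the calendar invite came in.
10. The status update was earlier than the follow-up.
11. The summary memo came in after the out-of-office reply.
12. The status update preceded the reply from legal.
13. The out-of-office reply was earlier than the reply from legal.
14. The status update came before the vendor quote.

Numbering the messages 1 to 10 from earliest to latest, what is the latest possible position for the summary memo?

The summary memo must come before the budget email and the follow-up — 2 messages forced after it.
Everything else can be placed before the summary memo in some valid order, so the summary memo can sit as late as position 10 − 2 = 8.

8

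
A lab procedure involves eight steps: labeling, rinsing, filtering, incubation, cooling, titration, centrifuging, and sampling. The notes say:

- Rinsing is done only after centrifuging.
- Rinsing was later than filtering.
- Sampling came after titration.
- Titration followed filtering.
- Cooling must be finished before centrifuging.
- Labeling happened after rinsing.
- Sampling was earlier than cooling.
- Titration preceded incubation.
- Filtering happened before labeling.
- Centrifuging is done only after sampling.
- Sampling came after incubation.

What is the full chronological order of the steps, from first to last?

The constraints fix every adjacent pair, so only one ordering works:
filtering → titration → incubation → sampling → cooling → centrifuging → rinsing → labeling.

filtering, titration, incubation, sampling, cooling, centrifuging, rinsing, labeling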